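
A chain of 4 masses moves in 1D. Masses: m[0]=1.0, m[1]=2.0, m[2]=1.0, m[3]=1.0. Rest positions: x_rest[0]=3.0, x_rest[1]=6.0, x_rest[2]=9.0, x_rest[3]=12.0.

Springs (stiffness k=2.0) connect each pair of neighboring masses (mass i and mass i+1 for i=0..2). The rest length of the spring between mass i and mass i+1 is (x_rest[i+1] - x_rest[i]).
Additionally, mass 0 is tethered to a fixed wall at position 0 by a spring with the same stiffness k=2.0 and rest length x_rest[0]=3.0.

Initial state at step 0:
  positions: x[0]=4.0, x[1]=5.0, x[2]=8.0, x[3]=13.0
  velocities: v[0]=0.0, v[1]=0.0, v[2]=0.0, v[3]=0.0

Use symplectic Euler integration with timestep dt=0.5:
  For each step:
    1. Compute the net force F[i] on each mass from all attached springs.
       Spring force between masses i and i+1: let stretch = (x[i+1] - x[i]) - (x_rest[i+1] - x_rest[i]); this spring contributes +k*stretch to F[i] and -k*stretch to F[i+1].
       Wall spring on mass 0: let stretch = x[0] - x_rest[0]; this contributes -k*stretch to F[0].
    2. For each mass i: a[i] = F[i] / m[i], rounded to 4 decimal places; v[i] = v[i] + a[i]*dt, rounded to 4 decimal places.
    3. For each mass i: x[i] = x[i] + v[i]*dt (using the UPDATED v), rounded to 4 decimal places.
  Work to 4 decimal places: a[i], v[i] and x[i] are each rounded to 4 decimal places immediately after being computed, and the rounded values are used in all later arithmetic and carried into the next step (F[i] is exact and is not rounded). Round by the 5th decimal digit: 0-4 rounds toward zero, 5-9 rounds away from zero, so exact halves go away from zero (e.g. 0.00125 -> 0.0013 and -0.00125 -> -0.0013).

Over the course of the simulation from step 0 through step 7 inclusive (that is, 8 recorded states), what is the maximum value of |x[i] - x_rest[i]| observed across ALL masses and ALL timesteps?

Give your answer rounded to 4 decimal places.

Step 0: x=[4.0000 5.0000 8.0000 13.0000] v=[0.0000 0.0000 0.0000 0.0000]
Step 1: x=[2.5000 5.5000 9.0000 12.0000] v=[-3.0000 1.0000 2.0000 -2.0000]
Step 2: x=[1.2500 6.1250 9.7500 11.0000] v=[-2.5000 1.2500 1.5000 -2.0000]
Step 3: x=[1.8125 6.4375 9.3125 10.8750] v=[1.1250 0.6250 -0.8750 -0.2500]
Step 4: x=[3.7813 6.3125 8.2188 11.4688] v=[3.9375 -0.2500 -2.1875 1.1875]
Step 5: x=[5.1250 6.0313 7.7969 11.9376] v=[2.6874 -0.5625 -0.8438 0.9375]
Step 6: x=[4.3594 5.9649 8.5626 11.8360] v=[-1.5313 -0.1329 1.5313 -0.2032]
Step 7: x=[2.2168 6.1465 9.6661 11.5977] v=[-4.2852 0.3632 2.2070 -0.4766]
Max displacement = 2.1250

Answer: 2.1250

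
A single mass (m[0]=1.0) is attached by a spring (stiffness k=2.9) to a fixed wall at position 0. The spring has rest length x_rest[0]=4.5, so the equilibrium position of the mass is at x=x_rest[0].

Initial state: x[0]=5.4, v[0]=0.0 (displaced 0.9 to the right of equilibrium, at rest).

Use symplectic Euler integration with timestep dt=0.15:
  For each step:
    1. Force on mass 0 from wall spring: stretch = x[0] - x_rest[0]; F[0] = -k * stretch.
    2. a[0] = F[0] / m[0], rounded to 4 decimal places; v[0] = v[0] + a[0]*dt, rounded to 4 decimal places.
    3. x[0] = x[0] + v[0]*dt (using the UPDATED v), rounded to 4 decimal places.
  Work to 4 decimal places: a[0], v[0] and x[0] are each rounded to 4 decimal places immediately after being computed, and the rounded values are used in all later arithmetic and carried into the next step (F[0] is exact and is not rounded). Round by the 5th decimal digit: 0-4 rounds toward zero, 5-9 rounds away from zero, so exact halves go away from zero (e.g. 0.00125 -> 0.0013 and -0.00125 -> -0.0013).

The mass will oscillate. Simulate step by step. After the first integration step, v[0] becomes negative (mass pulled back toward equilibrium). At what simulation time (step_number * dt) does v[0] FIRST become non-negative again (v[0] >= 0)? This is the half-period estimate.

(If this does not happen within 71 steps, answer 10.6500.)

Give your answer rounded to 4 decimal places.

Answer: 1.9500

Derivation:
Step 0: x=[5.4000] v=[0.0000]
Step 1: x=[5.3413] v=[-0.3915]
Step 2: x=[5.2277] v=[-0.7575]
Step 3: x=[5.0666] v=[-1.0740]
Step 4: x=[4.8685] v=[-1.3205]
Step 5: x=[4.6464] v=[-1.4808]
Step 6: x=[4.4147] v=[-1.5445]
Step 7: x=[4.1886] v=[-1.5074]
Step 8: x=[3.9828] v=[-1.3719]
Step 9: x=[3.8108] v=[-1.1469]
Step 10: x=[3.6837] v=[-0.8471]
Step 11: x=[3.6099] v=[-0.4920]
Step 12: x=[3.5942] v=[-0.1048]
Step 13: x=[3.6376] v=[0.2892]
First v>=0 after going negative at step 13, time=1.9500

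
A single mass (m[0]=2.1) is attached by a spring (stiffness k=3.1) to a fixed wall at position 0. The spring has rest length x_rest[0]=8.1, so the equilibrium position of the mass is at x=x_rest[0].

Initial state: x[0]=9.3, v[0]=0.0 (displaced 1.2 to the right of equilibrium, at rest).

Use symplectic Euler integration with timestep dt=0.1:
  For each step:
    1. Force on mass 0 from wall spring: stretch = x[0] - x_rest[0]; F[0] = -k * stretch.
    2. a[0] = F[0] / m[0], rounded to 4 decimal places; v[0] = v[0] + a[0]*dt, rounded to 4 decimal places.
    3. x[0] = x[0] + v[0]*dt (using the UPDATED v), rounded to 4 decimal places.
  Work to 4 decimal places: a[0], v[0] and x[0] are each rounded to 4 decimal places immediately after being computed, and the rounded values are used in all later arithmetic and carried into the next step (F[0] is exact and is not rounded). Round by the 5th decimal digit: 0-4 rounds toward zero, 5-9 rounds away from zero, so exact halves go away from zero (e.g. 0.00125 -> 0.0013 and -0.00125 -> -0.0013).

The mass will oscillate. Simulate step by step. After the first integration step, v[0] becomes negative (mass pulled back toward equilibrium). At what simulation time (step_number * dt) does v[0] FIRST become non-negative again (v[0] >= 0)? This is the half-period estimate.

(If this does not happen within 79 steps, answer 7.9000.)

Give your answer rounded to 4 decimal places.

Step 0: x=[9.3000] v=[0.0000]
Step 1: x=[9.2823] v=[-0.1771]
Step 2: x=[9.2471] v=[-0.3516]
Step 3: x=[9.1950] v=[-0.5209]
Step 4: x=[9.1268] v=[-0.6825]
Step 5: x=[9.0434] v=[-0.8341]
Step 6: x=[8.9461] v=[-0.9734]
Step 7: x=[8.8363] v=[-1.0983]
Step 8: x=[8.7156] v=[-1.2070]
Step 9: x=[8.5858] v=[-1.2979]
Step 10: x=[8.4488] v=[-1.3696]
Step 11: x=[8.3067] v=[-1.4211]
Step 12: x=[8.1615] v=[-1.4516]
Step 13: x=[8.0154] v=[-1.4607]
Step 14: x=[7.8706] v=[-1.4482]
Step 15: x=[7.7292] v=[-1.4143]
Step 16: x=[7.5932] v=[-1.3596]
Step 17: x=[7.4647] v=[-1.2848]
Step 18: x=[7.3456] v=[-1.1910]
Step 19: x=[7.2376] v=[-1.0796]
Step 20: x=[7.1424] v=[-0.9523]
Step 21: x=[7.0613] v=[-0.8109]
Step 22: x=[6.9955] v=[-0.6576]
Step 23: x=[6.9460] v=[-0.4946]
Step 24: x=[6.9136] v=[-0.3243]
Step 25: x=[6.8987] v=[-0.1492]
Step 26: x=[6.9015] v=[0.0281]
First v>=0 after going negative at step 26, time=2.6000

Answer: 2.6000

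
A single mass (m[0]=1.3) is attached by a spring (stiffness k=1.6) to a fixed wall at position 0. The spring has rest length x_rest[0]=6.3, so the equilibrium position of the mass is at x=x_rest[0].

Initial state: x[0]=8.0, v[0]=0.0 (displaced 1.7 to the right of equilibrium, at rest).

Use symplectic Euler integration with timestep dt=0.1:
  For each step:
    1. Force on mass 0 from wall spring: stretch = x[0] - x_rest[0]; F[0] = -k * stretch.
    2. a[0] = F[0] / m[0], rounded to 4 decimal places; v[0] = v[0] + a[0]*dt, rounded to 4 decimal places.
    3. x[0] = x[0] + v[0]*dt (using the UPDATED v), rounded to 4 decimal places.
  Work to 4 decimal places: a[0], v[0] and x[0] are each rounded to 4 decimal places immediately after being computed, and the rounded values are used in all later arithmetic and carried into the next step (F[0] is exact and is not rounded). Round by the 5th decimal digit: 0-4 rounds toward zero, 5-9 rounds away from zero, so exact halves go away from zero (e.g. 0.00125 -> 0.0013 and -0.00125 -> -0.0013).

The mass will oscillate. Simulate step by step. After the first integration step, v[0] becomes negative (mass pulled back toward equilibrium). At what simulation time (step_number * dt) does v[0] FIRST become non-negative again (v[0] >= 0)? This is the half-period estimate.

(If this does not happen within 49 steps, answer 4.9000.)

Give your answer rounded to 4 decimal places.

Answer: 2.9000

Derivation:
Step 0: x=[8.0000] v=[0.0000]
Step 1: x=[7.9791] v=[-0.2092]
Step 2: x=[7.9375] v=[-0.4159]
Step 3: x=[7.8758] v=[-0.6174]
Step 4: x=[7.7947] v=[-0.8113]
Step 5: x=[7.6952] v=[-0.9953]
Step 6: x=[7.5785] v=[-1.1670]
Step 7: x=[7.4461] v=[-1.3244]
Step 8: x=[7.2996] v=[-1.4655]
Step 9: x=[7.1408] v=[-1.5885]
Step 10: x=[6.9716] v=[-1.6920]
Step 11: x=[6.7941] v=[-1.7747]
Step 12: x=[6.6106] v=[-1.8355]
Step 13: x=[6.4232] v=[-1.8737]
Step 14: x=[6.2343] v=[-1.8889]
Step 15: x=[6.0462] v=[-1.8808]
Step 16: x=[5.8612] v=[-1.8496]
Step 17: x=[5.6816] v=[-1.7956]
Step 18: x=[5.5097] v=[-1.7195]
Step 19: x=[5.3475] v=[-1.6222]
Step 20: x=[5.1970] v=[-1.5050]
Step 21: x=[5.0601] v=[-1.3693]
Step 22: x=[4.9384] v=[-1.2167]
Step 23: x=[4.8335] v=[-1.0491]
Step 24: x=[4.7466] v=[-0.8686]
Step 25: x=[4.6789] v=[-0.6774]
Step 26: x=[4.6311] v=[-0.4779]
Step 27: x=[4.6039] v=[-0.2725]
Step 28: x=[4.5975] v=[-0.0638]
Step 29: x=[4.6121] v=[0.1457]
First v>=0 after going negative at step 29, time=2.9000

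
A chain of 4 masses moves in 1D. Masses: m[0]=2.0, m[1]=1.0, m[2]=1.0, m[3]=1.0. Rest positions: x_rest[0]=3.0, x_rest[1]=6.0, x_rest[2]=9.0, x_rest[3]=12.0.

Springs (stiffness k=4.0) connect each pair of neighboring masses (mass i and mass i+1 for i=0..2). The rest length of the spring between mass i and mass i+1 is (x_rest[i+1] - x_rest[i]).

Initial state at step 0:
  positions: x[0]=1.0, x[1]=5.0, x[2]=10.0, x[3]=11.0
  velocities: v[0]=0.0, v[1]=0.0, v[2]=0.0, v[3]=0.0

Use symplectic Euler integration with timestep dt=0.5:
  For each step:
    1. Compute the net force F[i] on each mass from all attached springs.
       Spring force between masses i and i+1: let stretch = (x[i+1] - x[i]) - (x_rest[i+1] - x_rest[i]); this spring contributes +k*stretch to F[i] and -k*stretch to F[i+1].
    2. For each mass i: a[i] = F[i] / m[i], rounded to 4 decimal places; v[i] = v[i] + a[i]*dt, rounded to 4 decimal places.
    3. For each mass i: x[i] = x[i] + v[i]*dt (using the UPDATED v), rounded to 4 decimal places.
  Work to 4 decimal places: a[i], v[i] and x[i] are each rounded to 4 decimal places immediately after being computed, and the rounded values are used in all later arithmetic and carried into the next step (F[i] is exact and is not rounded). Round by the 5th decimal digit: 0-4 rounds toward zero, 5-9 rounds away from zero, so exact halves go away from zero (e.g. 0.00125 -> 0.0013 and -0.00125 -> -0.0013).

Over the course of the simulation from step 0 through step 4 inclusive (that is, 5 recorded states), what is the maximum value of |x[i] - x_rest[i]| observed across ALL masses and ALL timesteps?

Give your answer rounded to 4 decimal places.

Answer: 3.5000

Derivation:
Step 0: x=[1.0000 5.0000 10.0000 11.0000] v=[0.0000 0.0000 0.0000 0.0000]
Step 1: x=[1.5000 6.0000 6.0000 13.0000] v=[1.0000 2.0000 -8.0000 4.0000]
Step 2: x=[2.7500 2.5000 9.0000 11.0000] v=[2.5000 -7.0000 6.0000 -4.0000]
Step 3: x=[2.3750 5.7500 7.5000 10.0000] v=[-0.7500 6.5000 -3.0000 -2.0000]
Step 4: x=[2.1875 7.3750 6.7500 9.5000] v=[-0.3750 3.2500 -1.5000 -1.0000]
Max displacement = 3.5000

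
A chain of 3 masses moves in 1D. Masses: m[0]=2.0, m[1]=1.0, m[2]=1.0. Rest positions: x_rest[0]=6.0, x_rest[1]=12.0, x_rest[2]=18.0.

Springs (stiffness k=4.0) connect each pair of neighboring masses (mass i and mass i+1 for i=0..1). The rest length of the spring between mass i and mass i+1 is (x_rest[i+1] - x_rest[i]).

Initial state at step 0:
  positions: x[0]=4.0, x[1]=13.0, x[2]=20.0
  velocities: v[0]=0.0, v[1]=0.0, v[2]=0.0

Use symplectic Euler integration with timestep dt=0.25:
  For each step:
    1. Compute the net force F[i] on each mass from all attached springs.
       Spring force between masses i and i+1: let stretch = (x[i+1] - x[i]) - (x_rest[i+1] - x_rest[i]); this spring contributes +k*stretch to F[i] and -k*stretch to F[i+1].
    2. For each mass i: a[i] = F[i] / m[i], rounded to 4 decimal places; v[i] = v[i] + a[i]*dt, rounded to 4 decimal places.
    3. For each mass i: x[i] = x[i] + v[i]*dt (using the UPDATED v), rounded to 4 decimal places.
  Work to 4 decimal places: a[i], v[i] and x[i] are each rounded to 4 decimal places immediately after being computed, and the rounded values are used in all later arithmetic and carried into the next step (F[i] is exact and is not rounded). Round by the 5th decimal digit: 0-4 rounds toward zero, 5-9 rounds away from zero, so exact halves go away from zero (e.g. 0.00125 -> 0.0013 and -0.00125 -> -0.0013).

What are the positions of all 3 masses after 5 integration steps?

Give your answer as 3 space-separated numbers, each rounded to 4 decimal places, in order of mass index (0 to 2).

Step 0: x=[4.0000 13.0000 20.0000] v=[0.0000 0.0000 0.0000]
Step 1: x=[4.3750 12.5000 19.7500] v=[1.5000 -2.0000 -1.0000]
Step 2: x=[5.0156 11.7813 19.1875] v=[2.5625 -2.8750 -2.2500]
Step 3: x=[5.7520 11.2227 18.2735] v=[2.9454 -2.2345 -3.6562]
Step 4: x=[6.4222 11.0591 17.0968] v=[2.6808 -0.6544 -4.7070]
Step 5: x=[6.9220 11.2457 15.9106] v=[1.9993 0.7464 -4.7447]

Answer: 6.9220 11.2457 15.9106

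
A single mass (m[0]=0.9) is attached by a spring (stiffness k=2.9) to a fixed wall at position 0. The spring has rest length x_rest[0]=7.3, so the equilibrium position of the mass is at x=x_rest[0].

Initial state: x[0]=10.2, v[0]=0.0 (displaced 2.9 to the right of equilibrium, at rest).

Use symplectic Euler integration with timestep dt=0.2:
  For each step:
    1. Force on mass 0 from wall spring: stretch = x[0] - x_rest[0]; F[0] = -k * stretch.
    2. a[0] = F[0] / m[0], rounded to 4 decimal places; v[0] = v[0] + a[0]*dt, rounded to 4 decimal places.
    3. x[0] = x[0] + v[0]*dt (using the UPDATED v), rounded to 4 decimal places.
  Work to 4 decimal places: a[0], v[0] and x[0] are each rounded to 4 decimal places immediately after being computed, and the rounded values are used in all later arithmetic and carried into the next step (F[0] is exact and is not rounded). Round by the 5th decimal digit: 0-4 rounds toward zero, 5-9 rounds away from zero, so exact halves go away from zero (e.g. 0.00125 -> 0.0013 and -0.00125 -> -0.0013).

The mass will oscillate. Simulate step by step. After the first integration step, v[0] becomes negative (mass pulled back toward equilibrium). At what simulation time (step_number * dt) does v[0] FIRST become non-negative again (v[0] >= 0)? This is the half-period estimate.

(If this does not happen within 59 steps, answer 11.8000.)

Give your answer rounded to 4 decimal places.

Step 0: x=[10.2000] v=[0.0000]
Step 1: x=[9.8262] v=[-1.8689]
Step 2: x=[9.1268] v=[-3.4969]
Step 3: x=[8.1920] v=[-4.6742]
Step 4: x=[7.1422] v=[-5.2490]
Step 5: x=[6.1127] v=[-5.1473]
Step 6: x=[5.2363] v=[-4.3822]
Step 7: x=[4.6258] v=[-3.0523]
Step 8: x=[4.3600] v=[-1.3289]
Step 9: x=[4.4732] v=[0.5658]
First v>=0 after going negative at step 9, time=1.8000

Answer: 1.8000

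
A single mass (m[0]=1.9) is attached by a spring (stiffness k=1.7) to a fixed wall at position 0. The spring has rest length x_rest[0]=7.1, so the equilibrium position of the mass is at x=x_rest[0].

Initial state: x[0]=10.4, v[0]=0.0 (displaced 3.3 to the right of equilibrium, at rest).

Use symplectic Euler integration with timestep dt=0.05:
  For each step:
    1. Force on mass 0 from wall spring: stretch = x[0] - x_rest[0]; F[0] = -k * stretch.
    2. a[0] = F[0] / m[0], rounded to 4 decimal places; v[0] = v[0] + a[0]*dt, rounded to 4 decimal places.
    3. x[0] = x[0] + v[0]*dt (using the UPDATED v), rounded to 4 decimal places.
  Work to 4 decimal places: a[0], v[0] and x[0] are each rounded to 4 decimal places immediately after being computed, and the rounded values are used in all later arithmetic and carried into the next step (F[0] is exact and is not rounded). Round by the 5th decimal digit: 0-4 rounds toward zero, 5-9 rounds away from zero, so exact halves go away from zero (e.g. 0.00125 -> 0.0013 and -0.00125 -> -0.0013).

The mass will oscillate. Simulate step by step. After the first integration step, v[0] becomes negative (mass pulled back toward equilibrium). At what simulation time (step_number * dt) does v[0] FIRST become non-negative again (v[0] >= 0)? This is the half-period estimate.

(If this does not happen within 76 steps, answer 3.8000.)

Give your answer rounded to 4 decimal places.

Step 0: x=[10.4000] v=[0.0000]
Step 1: x=[10.3926] v=[-0.1476]
Step 2: x=[10.3779] v=[-0.2949]
Step 3: x=[10.3558] v=[-0.4415]
Step 4: x=[10.3264] v=[-0.5872]
Step 5: x=[10.2898] v=[-0.7315]
Step 6: x=[10.2461] v=[-0.8742]
Step 7: x=[10.1954] v=[-1.0149]
Step 8: x=[10.1377] v=[-1.1534]
Step 9: x=[10.0732] v=[-1.2893]
Step 10: x=[10.0021] v=[-1.4223]
Step 11: x=[9.9245] v=[-1.5521]
Step 12: x=[9.8406] v=[-1.6785]
Step 13: x=[9.7505] v=[-1.8011]
Step 14: x=[9.6545] v=[-1.9197]
Step 15: x=[9.5528] v=[-2.0340]
Step 16: x=[9.4456] v=[-2.1437]
Step 17: x=[9.3332] v=[-2.2486]
Step 18: x=[9.2158] v=[-2.3485]
Step 19: x=[9.0936] v=[-2.4432]
Step 20: x=[8.9670] v=[-2.5324]
Step 21: x=[8.8362] v=[-2.6159]
Step 22: x=[8.7015] v=[-2.6936]
Step 23: x=[8.5632] v=[-2.7652]
Step 24: x=[8.4217] v=[-2.8307]
Step 25: x=[8.2772] v=[-2.8898]
Step 26: x=[8.1301] v=[-2.9425]
Step 27: x=[7.9807] v=[-2.9886]
Step 28: x=[7.8293] v=[-3.0280]
Step 29: x=[7.6763] v=[-3.0606]
Step 30: x=[7.5220] v=[-3.0864]
Step 31: x=[7.3667] v=[-3.1053]
Step 32: x=[7.2108] v=[-3.1172]
Step 33: x=[7.0547] v=[-3.1222]
Step 34: x=[6.8987] v=[-3.1202]
Step 35: x=[6.7431] v=[-3.1112]
Step 36: x=[6.5883] v=[-3.0952]
Step 37: x=[6.4347] v=[-3.0723]
Step 38: x=[6.2826] v=[-3.0425]
Step 39: x=[6.1323] v=[-3.0059]
Step 40: x=[5.9842] v=[-2.9626]
Step 41: x=[5.8386] v=[-2.9127]
Step 42: x=[5.6958] v=[-2.8563]
Step 43: x=[5.5561] v=[-2.7935]
Step 44: x=[5.4199] v=[-2.7244]
Step 45: x=[5.2874] v=[-2.6492]
Step 46: x=[5.1590] v=[-2.5681]
Step 47: x=[5.0349] v=[-2.4813]
Step 48: x=[4.9155] v=[-2.3889]
Step 49: x=[4.8009] v=[-2.2912]
Step 50: x=[4.6915] v=[-2.1883]
Step 51: x=[4.5875] v=[-2.0806]
Step 52: x=[4.4891] v=[-1.9682]
Step 53: x=[4.3965] v=[-1.8514]
Step 54: x=[4.3100] v=[-1.7305]
Step 55: x=[4.2297] v=[-1.6057]
Step 56: x=[4.1558] v=[-1.4773]
Step 57: x=[4.0885] v=[-1.3456]
Step 58: x=[4.0280] v=[-1.2109]
Step 59: x=[3.9743] v=[-1.0735]
Step 60: x=[3.9276] v=[-0.9337]
Step 61: x=[3.8880] v=[-0.7918]
Step 62: x=[3.8556] v=[-0.6481]
Step 63: x=[3.8305] v=[-0.5030]
Step 64: x=[3.8127] v=[-0.3567]
Step 65: x=[3.8022] v=[-0.2096]
Step 66: x=[3.7991] v=[-0.0621]
Step 67: x=[3.8034] v=[0.0856]
First v>=0 after going negative at step 67, time=3.3500

Answer: 3.3500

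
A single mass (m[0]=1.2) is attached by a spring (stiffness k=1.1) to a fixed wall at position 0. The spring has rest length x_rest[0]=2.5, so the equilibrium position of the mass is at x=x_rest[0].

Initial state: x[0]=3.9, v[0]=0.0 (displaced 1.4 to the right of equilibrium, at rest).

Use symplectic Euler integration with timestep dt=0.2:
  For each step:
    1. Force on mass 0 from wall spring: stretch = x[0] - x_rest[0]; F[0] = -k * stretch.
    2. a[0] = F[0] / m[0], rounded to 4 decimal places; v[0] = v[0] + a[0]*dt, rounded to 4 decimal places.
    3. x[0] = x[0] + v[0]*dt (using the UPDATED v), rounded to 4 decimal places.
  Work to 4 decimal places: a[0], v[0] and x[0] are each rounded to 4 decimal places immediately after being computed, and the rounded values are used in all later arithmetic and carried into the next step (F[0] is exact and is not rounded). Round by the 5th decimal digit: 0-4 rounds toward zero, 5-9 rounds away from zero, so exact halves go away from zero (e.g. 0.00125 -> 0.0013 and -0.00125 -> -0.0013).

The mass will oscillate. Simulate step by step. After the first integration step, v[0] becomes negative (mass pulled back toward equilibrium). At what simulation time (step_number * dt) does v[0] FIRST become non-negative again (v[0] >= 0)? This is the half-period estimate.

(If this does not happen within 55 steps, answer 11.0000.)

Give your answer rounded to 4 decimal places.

Step 0: x=[3.9000] v=[0.0000]
Step 1: x=[3.8487] v=[-0.2567]
Step 2: x=[3.7479] v=[-0.5040]
Step 3: x=[3.6013] v=[-0.7328]
Step 4: x=[3.4144] v=[-0.9347]
Step 5: x=[3.1939] v=[-1.1023]
Step 6: x=[2.9480] v=[-1.2295]
Step 7: x=[2.6857] v=[-1.3116]
Step 8: x=[2.4166] v=[-1.3456]
Step 9: x=[2.1505] v=[-1.3303]
Step 10: x=[1.8973] v=[-1.2662]
Step 11: x=[1.6662] v=[-1.1557]
Step 12: x=[1.4656] v=[-1.0028]
Step 13: x=[1.3030] v=[-0.8132]
Step 14: x=[1.1843] v=[-0.5937]
Step 15: x=[1.1138] v=[-0.3525]
Step 16: x=[1.0941] v=[-0.0984]
Step 17: x=[1.1260] v=[0.1593]
First v>=0 after going negative at step 17, time=3.4000

Answer: 3.4000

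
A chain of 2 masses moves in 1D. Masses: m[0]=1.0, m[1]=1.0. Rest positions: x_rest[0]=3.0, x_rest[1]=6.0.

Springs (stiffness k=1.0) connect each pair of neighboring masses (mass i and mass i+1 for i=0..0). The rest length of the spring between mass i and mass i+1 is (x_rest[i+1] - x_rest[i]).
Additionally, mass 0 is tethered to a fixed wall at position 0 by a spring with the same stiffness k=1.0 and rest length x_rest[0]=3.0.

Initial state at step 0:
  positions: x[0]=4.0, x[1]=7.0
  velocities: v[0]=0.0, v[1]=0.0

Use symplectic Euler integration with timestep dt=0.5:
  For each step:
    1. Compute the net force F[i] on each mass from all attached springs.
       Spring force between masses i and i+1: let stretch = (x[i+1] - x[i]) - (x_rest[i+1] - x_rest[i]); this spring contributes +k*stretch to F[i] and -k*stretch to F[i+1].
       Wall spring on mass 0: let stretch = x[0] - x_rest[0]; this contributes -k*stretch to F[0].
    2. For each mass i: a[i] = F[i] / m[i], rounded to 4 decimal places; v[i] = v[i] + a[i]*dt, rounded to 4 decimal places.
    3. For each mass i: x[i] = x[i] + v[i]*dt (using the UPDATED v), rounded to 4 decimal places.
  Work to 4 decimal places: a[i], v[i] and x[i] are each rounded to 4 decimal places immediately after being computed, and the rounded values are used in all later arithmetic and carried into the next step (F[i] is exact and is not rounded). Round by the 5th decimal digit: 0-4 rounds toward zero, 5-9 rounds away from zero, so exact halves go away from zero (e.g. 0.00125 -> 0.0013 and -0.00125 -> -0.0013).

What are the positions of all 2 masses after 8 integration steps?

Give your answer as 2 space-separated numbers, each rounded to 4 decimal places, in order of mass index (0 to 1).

Answer: 2.5700 4.8317

Derivation:
Step 0: x=[4.0000 7.0000] v=[0.0000 0.0000]
Step 1: x=[3.7500 7.0000] v=[-0.5000 0.0000]
Step 2: x=[3.3750 6.9375] v=[-0.7500 -0.1250]
Step 3: x=[3.0469 6.7344] v=[-0.6563 -0.4063]
Step 4: x=[2.8789 6.3594] v=[-0.3360 -0.7501]
Step 5: x=[2.8613 5.8642] v=[-0.0352 -0.9904]
Step 6: x=[2.8791 5.3683] v=[0.0356 -0.9919]
Step 7: x=[2.7994 5.0001] v=[-0.1594 -0.7365]
Step 8: x=[2.5700 4.8317] v=[-0.4588 -0.3369]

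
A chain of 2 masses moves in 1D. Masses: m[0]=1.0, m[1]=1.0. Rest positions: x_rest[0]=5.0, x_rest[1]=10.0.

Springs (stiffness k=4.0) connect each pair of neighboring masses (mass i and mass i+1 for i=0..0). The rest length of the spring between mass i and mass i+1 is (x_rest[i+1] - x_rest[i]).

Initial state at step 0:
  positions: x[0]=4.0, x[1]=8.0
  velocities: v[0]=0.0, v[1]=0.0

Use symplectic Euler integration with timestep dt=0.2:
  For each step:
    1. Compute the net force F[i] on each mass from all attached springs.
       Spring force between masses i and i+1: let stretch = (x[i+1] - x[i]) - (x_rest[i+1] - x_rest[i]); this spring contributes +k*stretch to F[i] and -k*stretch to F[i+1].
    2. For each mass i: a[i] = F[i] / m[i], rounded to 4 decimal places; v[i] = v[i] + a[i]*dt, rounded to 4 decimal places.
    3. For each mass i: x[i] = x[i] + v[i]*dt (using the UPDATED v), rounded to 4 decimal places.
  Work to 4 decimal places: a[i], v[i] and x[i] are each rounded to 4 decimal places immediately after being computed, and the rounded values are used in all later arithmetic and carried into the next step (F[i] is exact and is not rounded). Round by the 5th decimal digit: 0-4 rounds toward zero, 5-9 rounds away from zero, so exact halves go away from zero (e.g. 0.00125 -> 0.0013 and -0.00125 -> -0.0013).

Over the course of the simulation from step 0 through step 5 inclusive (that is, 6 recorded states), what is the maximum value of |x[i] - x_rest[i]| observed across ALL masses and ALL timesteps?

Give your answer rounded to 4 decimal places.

Step 0: x=[4.0000 8.0000] v=[0.0000 0.0000]
Step 1: x=[3.8400 8.1600] v=[-0.8000 0.8000]
Step 2: x=[3.5712 8.4288] v=[-1.3440 1.3440]
Step 3: x=[3.2796 8.7204] v=[-1.4579 1.4579]
Step 4: x=[3.0585 8.9415] v=[-1.1053 1.1053]
Step 5: x=[2.9787 9.0213] v=[-0.3989 0.3989]
Max displacement = 2.0213

Answer: 2.0213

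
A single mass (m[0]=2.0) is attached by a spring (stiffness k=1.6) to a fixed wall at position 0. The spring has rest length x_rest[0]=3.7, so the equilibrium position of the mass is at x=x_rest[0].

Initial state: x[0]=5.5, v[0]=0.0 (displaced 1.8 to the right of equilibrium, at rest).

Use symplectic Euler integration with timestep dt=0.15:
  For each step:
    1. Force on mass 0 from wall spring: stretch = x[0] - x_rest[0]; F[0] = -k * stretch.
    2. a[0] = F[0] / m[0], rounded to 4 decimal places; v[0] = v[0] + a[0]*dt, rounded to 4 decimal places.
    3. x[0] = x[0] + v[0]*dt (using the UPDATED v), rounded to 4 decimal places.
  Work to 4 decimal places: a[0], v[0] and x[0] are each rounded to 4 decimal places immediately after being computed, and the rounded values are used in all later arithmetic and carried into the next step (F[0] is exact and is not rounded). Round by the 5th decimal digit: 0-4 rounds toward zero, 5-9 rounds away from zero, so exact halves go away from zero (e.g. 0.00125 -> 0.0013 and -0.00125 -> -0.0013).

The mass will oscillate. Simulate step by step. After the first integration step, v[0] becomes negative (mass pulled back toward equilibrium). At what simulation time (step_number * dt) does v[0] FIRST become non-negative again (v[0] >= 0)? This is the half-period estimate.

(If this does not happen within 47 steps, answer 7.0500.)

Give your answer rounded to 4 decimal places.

Answer: 3.6000

Derivation:
Step 0: x=[5.5000] v=[0.0000]
Step 1: x=[5.4676] v=[-0.2160]
Step 2: x=[5.4034] v=[-0.4281]
Step 3: x=[5.3085] v=[-0.6325]
Step 4: x=[5.1847] v=[-0.8255]
Step 5: x=[5.0341] v=[-1.0037]
Step 6: x=[4.8595] v=[-1.1638]
Step 7: x=[4.6641] v=[-1.3029]
Step 8: x=[4.4513] v=[-1.4186]
Step 9: x=[4.2250] v=[-1.5088]
Step 10: x=[3.9892] v=[-1.5718]
Step 11: x=[3.7482] v=[-1.6065]
Step 12: x=[3.5064] v=[-1.6123]
Step 13: x=[3.2680] v=[-1.5891]
Step 14: x=[3.0374] v=[-1.5373]
Step 15: x=[2.8187] v=[-1.4578]
Step 16: x=[2.6159] v=[-1.3521]
Step 17: x=[2.4326] v=[-1.2220]
Step 18: x=[2.2721] v=[-1.0699]
Step 19: x=[2.1373] v=[-0.8986]
Step 20: x=[2.0306] v=[-0.7111]
Step 21: x=[1.9540] v=[-0.5108]
Step 22: x=[1.9088] v=[-0.3013]
Step 23: x=[1.8958] v=[-0.0864]
Step 24: x=[1.9153] v=[0.1301]
First v>=0 after going negative at step 24, time=3.6000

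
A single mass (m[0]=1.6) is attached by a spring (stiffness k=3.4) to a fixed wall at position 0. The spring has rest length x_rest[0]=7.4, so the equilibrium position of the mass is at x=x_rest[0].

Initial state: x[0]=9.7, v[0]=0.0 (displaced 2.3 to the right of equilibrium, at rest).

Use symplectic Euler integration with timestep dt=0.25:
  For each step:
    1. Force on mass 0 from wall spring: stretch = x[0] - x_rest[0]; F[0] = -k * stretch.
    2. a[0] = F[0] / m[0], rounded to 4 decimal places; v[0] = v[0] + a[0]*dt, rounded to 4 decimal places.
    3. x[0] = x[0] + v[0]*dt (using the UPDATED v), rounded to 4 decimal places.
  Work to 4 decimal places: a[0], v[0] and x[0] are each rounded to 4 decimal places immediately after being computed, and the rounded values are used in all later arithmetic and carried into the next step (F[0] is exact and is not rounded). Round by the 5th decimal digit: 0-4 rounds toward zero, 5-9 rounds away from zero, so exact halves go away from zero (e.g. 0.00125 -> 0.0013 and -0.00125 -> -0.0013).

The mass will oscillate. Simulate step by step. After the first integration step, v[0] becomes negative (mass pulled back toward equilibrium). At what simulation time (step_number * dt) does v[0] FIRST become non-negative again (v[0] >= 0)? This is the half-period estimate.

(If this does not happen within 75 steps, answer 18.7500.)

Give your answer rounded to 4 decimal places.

Answer: 2.2500

Derivation:
Step 0: x=[9.7000] v=[0.0000]
Step 1: x=[9.3945] v=[-1.2219]
Step 2: x=[8.8241] v=[-2.2815]
Step 3: x=[8.0646] v=[-3.0381]
Step 4: x=[7.2168] v=[-3.3912]
Step 5: x=[6.3933] v=[-3.2939]
Step 6: x=[5.7035] v=[-2.7591]
Step 7: x=[5.2391] v=[-1.8578]
Step 8: x=[5.0617] v=[-0.7098]
Step 9: x=[5.1948] v=[0.5324]
First v>=0 after going negative at step 9, time=2.2500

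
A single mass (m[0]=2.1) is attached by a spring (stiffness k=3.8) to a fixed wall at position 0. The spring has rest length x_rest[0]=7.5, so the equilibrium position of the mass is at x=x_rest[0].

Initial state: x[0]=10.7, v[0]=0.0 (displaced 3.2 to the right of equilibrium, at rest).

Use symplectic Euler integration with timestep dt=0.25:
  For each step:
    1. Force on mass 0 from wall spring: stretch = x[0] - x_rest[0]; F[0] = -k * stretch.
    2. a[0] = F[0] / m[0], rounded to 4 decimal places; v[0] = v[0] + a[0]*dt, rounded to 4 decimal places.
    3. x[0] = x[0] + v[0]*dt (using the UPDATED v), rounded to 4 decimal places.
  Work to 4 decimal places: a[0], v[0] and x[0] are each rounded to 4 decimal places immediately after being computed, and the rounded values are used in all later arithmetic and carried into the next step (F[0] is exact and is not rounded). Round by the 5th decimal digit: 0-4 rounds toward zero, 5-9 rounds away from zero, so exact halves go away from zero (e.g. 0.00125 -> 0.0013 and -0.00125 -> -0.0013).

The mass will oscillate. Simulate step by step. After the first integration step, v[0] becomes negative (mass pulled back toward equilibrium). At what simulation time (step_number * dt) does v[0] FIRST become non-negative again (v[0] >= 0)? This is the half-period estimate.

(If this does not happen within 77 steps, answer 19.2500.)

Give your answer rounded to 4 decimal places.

Answer: 2.5000

Derivation:
Step 0: x=[10.7000] v=[0.0000]
Step 1: x=[10.3381] v=[-1.4476]
Step 2: x=[9.6552] v=[-2.7315]
Step 3: x=[8.7286] v=[-3.7065]
Step 4: x=[7.6630] v=[-4.2623]
Step 5: x=[6.5790] v=[-4.3361]
Step 6: x=[5.5991] v=[-3.9195]
Step 7: x=[4.8342] v=[-3.0596]
Step 8: x=[4.3708] v=[-1.8537]
Step 9: x=[4.2613] v=[-0.4381]
Step 10: x=[4.5181] v=[1.0270]
First v>=0 after going negative at step 10, time=2.5000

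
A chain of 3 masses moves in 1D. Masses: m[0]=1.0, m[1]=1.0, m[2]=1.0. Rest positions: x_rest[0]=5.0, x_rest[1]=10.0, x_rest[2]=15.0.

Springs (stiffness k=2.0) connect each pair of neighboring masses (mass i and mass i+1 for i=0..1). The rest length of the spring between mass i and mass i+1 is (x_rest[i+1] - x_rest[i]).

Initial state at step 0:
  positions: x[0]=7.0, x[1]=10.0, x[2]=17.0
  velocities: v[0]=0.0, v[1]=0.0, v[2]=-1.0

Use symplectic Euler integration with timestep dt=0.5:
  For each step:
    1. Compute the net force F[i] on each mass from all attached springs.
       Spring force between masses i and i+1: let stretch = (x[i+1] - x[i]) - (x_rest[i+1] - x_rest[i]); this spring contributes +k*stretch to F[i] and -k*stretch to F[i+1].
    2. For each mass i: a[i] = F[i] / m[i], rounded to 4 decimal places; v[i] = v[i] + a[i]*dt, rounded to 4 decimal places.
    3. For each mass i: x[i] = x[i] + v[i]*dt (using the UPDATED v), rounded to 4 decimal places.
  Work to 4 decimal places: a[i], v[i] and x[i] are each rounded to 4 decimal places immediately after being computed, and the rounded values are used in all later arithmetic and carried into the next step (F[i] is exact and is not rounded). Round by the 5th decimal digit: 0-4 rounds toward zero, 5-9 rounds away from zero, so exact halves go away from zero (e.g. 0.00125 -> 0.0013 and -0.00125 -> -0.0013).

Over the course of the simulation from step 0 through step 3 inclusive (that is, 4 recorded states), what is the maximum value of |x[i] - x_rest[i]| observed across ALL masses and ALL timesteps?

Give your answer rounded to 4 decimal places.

Answer: 2.7500

Derivation:
Step 0: x=[7.0000 10.0000 17.0000] v=[0.0000 0.0000 -1.0000]
Step 1: x=[6.0000 12.0000 15.5000] v=[-2.0000 4.0000 -3.0000]
Step 2: x=[5.5000 12.7500 14.7500] v=[-1.0000 1.5000 -1.5000]
Step 3: x=[6.1250 10.8750 15.5000] v=[1.2500 -3.7500 1.5000]
Max displacement = 2.7500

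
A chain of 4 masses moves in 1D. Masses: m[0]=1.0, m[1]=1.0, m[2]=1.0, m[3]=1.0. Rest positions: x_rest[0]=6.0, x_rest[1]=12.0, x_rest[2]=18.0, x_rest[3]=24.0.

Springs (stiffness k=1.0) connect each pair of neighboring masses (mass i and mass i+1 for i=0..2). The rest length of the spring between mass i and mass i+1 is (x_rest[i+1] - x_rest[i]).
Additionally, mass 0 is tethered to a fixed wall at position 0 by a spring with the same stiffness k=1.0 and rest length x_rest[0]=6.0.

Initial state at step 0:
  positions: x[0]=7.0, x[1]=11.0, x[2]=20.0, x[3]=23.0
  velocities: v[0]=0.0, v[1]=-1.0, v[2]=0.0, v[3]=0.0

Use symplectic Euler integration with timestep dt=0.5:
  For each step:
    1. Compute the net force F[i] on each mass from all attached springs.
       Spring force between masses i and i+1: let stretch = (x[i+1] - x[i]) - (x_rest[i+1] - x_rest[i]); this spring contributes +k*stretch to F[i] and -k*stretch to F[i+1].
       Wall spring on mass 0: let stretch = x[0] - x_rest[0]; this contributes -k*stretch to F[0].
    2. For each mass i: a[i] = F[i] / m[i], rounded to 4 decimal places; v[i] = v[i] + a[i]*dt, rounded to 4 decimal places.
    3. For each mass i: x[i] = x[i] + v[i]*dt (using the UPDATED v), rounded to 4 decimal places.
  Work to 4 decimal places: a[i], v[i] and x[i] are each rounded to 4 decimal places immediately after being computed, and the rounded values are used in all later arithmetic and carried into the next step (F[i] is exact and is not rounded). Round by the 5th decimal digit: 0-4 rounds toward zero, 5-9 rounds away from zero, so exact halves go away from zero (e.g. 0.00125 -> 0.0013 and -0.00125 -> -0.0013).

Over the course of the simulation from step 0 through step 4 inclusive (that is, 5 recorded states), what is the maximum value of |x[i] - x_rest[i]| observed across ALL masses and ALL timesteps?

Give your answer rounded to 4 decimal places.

Answer: 2.1875

Derivation:
Step 0: x=[7.0000 11.0000 20.0000 23.0000] v=[0.0000 -1.0000 0.0000 0.0000]
Step 1: x=[6.2500 11.7500 18.5000 23.7500] v=[-1.5000 1.5000 -3.0000 1.5000]
Step 2: x=[5.3125 12.8125 16.6250 24.6875] v=[-1.8750 2.1250 -3.7500 1.8750]
Step 3: x=[4.9219 12.9532 15.8125 25.1094] v=[-0.7813 0.2813 -1.6250 0.8438]
Step 4: x=[5.3086 11.8009 16.6094 24.7071] v=[0.7734 -2.3047 1.5938 -0.8047]
Max displacement = 2.1875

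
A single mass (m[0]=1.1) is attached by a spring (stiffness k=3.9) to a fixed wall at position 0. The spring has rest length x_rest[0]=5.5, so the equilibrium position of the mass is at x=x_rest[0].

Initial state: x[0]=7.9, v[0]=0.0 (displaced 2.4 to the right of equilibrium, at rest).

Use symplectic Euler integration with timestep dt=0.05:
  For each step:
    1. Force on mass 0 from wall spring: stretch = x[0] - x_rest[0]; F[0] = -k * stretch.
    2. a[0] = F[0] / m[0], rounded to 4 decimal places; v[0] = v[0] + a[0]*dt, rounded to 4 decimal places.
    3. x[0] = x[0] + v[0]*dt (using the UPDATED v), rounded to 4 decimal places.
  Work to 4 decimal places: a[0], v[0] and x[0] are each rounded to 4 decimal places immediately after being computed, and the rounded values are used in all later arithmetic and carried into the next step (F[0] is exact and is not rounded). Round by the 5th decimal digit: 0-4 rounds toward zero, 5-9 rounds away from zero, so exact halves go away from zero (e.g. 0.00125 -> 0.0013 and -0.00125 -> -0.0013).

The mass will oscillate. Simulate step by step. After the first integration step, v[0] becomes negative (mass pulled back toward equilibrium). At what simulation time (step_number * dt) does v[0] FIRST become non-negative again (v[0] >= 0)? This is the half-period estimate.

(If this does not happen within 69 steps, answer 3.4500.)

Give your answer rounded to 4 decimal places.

Step 0: x=[7.9000] v=[0.0000]
Step 1: x=[7.8787] v=[-0.4255]
Step 2: x=[7.8363] v=[-0.8472]
Step 3: x=[7.7732] v=[-1.2614]
Step 4: x=[7.6900] v=[-1.6644]
Step 5: x=[7.5874] v=[-2.0526]
Step 6: x=[7.4663] v=[-2.4226]
Step 7: x=[7.3277] v=[-2.7712]
Step 8: x=[7.1729] v=[-3.0952]
Step 9: x=[7.0033] v=[-3.3918]
Step 10: x=[6.8204] v=[-3.6583]
Step 11: x=[6.6258] v=[-3.8924]
Step 12: x=[6.4212] v=[-4.0920]
Step 13: x=[6.2084] v=[-4.2553]
Step 14: x=[5.9894] v=[-4.3809]
Step 15: x=[5.7660] v=[-4.4677]
Step 16: x=[5.5403] v=[-4.5149]
Step 17: x=[5.3142] v=[-4.5220]
Step 18: x=[5.0897] v=[-4.4891]
Step 19: x=[4.8689] v=[-4.4164]
Step 20: x=[4.6537] v=[-4.3045]
Step 21: x=[4.4460] v=[-4.1545]
Step 22: x=[4.2476] v=[-3.9677]
Step 23: x=[4.0603] v=[-3.7457]
Step 24: x=[3.8858] v=[-3.4905]
Step 25: x=[3.7256] v=[-3.2043]
Step 26: x=[3.5811] v=[-2.8897]
Step 27: x=[3.4536] v=[-2.5495]
Step 28: x=[3.3443] v=[-2.1867]
Step 29: x=[3.2541] v=[-1.8046]
Step 30: x=[3.1838] v=[-1.4065]
Step 31: x=[3.1340] v=[-0.9959]
Step 32: x=[3.1052] v=[-0.5765]
Step 33: x=[3.0976] v=[-0.1520]
Step 34: x=[3.1113] v=[0.2739]
First v>=0 after going negative at step 34, time=1.7000

Answer: 1.7000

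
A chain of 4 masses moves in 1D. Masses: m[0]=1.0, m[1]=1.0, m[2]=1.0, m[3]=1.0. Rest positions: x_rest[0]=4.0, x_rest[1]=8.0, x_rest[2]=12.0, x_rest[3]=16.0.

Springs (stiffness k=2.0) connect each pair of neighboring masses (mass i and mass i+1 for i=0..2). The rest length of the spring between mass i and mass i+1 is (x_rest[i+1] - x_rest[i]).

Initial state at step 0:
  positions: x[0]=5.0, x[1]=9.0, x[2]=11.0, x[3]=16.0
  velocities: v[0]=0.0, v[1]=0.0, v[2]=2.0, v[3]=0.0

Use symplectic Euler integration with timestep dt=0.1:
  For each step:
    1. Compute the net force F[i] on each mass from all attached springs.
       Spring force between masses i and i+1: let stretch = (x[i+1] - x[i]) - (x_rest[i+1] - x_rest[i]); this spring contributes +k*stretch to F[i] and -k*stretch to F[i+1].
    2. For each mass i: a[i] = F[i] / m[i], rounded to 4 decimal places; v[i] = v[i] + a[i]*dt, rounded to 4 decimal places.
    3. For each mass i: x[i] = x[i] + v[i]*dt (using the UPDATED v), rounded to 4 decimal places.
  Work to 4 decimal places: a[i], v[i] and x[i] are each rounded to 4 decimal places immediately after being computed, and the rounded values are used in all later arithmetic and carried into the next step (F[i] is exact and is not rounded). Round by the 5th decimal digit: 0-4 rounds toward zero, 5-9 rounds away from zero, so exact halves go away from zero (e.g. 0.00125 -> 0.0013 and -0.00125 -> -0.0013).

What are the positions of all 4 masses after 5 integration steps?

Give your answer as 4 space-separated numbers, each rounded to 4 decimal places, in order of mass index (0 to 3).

Step 0: x=[5.0000 9.0000 11.0000 16.0000] v=[0.0000 0.0000 2.0000 0.0000]
Step 1: x=[5.0000 8.9600 11.2600 15.9800] v=[0.0000 -0.4000 2.6000 -0.2000]
Step 2: x=[4.9992 8.8868 11.5684 15.9456] v=[-0.0080 -0.7320 3.0840 -0.3440]
Step 3: x=[4.9962 8.7895 11.9107 15.9037] v=[-0.0305 -0.9732 3.4231 -0.4194]
Step 4: x=[4.9890 8.6787 12.2705 15.8619] v=[-0.0718 -1.1076 3.5975 -0.4180]
Step 5: x=[4.9756 8.5660 12.6302 15.8283] v=[-0.1339 -1.1272 3.5974 -0.3363]

Answer: 4.9756 8.5660 12.6302 15.8283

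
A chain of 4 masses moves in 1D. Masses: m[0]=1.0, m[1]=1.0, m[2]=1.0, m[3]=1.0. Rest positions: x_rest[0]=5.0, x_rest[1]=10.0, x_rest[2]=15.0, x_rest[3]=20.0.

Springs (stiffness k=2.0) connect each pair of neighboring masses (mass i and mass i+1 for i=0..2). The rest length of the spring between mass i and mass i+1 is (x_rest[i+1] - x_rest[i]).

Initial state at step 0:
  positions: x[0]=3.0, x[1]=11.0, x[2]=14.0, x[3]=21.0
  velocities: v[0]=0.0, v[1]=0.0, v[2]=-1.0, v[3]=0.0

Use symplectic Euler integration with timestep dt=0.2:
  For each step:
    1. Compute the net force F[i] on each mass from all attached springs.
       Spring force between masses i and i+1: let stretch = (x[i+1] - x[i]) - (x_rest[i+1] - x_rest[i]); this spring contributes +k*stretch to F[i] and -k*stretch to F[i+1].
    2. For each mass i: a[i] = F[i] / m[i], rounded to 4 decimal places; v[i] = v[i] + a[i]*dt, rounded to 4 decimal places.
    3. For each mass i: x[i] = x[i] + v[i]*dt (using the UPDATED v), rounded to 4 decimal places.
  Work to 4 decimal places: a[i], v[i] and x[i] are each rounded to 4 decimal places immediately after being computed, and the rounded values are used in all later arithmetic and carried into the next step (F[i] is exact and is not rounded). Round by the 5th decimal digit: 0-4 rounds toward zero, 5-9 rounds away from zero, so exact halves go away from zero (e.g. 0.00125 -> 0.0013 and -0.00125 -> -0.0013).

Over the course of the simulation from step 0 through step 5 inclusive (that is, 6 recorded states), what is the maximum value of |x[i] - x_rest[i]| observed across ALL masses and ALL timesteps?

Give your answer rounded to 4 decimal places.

Answer: 2.1649

Derivation:
Step 0: x=[3.0000 11.0000 14.0000 21.0000] v=[0.0000 0.0000 -1.0000 0.0000]
Step 1: x=[3.2400 10.6000 14.1200 20.8400] v=[1.2000 -2.0000 0.6000 -0.8000]
Step 2: x=[3.6688 9.8928 14.4960 20.5424] v=[2.1440 -3.5360 1.8800 -1.4880]
Step 3: x=[4.1955 9.0559 14.9875 20.1611] v=[2.6336 -4.1843 2.4573 -1.9066]
Step 4: x=[4.7111 8.3047 15.4183 19.7659] v=[2.5778 -3.7558 2.1541 -1.9760]
Step 5: x=[5.1141 7.8351 15.6278 19.4229] v=[2.0152 -2.3478 1.0477 -1.7150]
Max displacement = 2.1649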